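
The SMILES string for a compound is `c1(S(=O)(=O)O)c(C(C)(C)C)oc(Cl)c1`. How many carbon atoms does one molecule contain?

Atom tally by fragment:
  furan ring core → C:4 H:4 O:1
  (− 3 ring H displaced by substituents)
  + SO3H → S:1 O:3 H:1
  + C(CH3)3 → C:4 H:9
  + Cl → Cl:1
Element totals:
  C: 8
  H: 11
  Cl: 1
  O: 4
  S: 1

8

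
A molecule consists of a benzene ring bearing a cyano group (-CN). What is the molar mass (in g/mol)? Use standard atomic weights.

103.12 g/mol

Atom tally by fragment:
  benzene ring core → C:6 H:6
  (− 1 ring H displaced by substituents)
  + CN → C:1 N:1
Element totals:
  C: 7
  H: 5
  N: 1
Molecular formula: C7H5N.
  M = 7(12.011) + 5(1.008) + 14.007
    = 84.077 + 5.040 + 14.007 = 103.124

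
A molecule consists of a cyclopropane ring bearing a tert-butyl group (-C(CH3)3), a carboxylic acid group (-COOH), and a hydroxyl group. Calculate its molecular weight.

Atom tally by fragment:
  cyclopropane ring core → C:3 H:6
  (− 3 ring H displaced by substituents)
  + C(CH3)3 → C:4 H:9
  + COOH → C:1 H:1 O:2
  + OH → O:1 H:1
Element totals:
  C: 8
  H: 14
  O: 3
Molecular formula: C8H14O3.
  M = 8(12.011) + 14(1.008) + 3(15.999)
    = 96.088 + 14.112 + 47.997 = 158.197

158.20 g/mol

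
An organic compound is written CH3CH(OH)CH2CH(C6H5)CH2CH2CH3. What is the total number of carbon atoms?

Element totals:
  C: 13
  H: 20
  O: 1

13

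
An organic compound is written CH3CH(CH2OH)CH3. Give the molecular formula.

Atom tally by fragment:
  CH3 → C:1 H:3
  CH(CH2OH) → C:2 H:4 O:1
  CH3 → C:1 H:3
Element totals:
  C: 4
  H: 10
  O: 1

C4H10O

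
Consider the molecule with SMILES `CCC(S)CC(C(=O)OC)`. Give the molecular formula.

Atom tally by fragment:
  CH3 → C:1 H:3
  CH2 → C:1 H:2
  CH(SH) → C:1 H:2 S:1
  CH2 → C:1 H:2
  CH2COOCH3 → C:3 H:5 O:2
Element totals:
  C: 7
  H: 14
  O: 2
  S: 1

C7H14O2S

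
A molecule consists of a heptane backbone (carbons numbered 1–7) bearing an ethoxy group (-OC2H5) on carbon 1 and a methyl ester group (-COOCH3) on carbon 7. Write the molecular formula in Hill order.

C11H22O3

Atom tally by fragment:
  C2H5OCH2 → C:3 H:7 O:1
  CH2 → C:1 H:2
  CH2 → C:1 H:2
  CH2 → C:1 H:2
  CH2 → C:1 H:2
  CH2 → C:1 H:2
  CH2COOCH3 → C:3 H:5 O:2
Element totals:
  C: 11
  H: 22
  O: 3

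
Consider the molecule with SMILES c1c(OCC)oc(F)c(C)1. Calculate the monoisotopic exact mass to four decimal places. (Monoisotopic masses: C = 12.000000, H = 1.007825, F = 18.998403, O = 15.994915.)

144.0587

Atom tally by fragment:
  furan ring core → C:4 H:4 O:1
  (− 3 ring H displaced by substituents)
  + OC2H5 → C:2 H:5 O:1
  + F → F:1
  + CH3 → C:1 H:3
Element totals:
  C: 7
  H: 9
  F: 1
  O: 2
Molecular formula: C7H9FO2.
  M = 7(12.0) + 9(1.007825) + 18.998403 + 2(15.994915)
    = 84.000000 + 9.070425 + 18.998403 + 31.989830 = 144.058658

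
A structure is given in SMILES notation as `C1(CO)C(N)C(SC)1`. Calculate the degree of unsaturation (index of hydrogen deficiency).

1

Atom tally by fragment:
  cyclopropane ring core → C:3 H:6
  (− 3 ring H displaced by substituents)
  + CH2OH → C:1 H:3 O:1
  + NH2 → N:1 H:2
  + SCH3 → C:1 H:3 S:1
Element totals:
  C: 5
  H: 11
  N: 1
  O: 1
  S: 1
Molecular formula: C5H11NOS.
DoU = (2C + 2 + N − H − X) / 2 = (2·5 + 2 + 1 − 11 − 0) / 2 = 1.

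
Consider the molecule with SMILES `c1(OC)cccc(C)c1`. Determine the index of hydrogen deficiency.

Atom tally by fragment:
  benzene ring core → C:6 H:6
  (− 2 ring H displaced by substituents)
  + OCH3 → C:1 H:3 O:1
  + CH3 → C:1 H:3
Element totals:
  C: 8
  H: 10
  O: 1
Molecular formula: C8H10O.
DoU = (2C + 2 + N − H − X) / 2 = (2·8 + 2 + 0 − 10 − 0) / 2 = 4.

4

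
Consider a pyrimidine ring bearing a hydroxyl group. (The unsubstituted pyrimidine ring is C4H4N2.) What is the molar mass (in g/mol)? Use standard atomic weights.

96.09 g/mol

Atom tally by fragment:
  pyrimidine ring core → C:4 H:4 N:2
  (− 1 ring H displaced by substituents)
  + OH → O:1 H:1
Element totals:
  C: 4
  H: 4
  N: 2
  O: 1
Molecular formula: C4H4N2O.
  M = 4(12.011) + 4(1.008) + 2(14.007) + 15.999
    = 48.044 + 4.032 + 28.014 + 15.999 = 96.089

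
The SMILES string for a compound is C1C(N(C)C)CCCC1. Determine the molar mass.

127.23 g/mol

Atom tally by fragment:
  cyclohexane ring core → C:6 H:12
  (− 1 ring H displaced by substituents)
  + N(CH3)2 → N:1 C:2 H:6
Element totals:
  C: 8
  H: 17
  N: 1
Molecular formula: C8H17N.
  M = 8(12.011) + 17(1.008) + 14.007
    = 96.088 + 17.136 + 14.007 = 127.231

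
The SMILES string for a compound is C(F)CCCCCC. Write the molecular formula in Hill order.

Atom tally by fragment:
  FCH2 → C:1 H:2 F:1
  CH2 → C:1 H:2
  CH2 → C:1 H:2
  CH2 → C:1 H:2
  CH2 → C:1 H:2
  CH2 → C:1 H:2
  CH3 → C:1 H:3
Element totals:
  C: 7
  H: 15
  F: 1

C7H15F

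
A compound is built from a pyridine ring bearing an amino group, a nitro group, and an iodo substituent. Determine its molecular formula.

Atom tally by fragment:
  pyridine ring core → C:5 H:5 N:1
  (− 3 ring H displaced by substituents)
  + NH2 → N:1 H:2
  + NO2 → N:1 O:2
  + I → I:1
Element totals:
  C: 5
  H: 4
  I: 1
  N: 3
  O: 2

C5H4IN3O2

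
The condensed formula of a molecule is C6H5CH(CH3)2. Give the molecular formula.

Atom tally by fragment:
  benzene ring core → C:6 H:6
  (− 1 ring H displaced by substituents)
  + CH(CH3)2 → C:3 H:7
Element totals:
  C: 9
  H: 12

C9H12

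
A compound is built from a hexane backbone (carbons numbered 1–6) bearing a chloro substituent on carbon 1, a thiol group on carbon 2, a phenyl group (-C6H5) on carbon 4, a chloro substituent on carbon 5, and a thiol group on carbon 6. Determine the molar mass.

Atom tally by fragment:
  ClCH2 → C:1 H:2 Cl:1
  CH(SH) → C:1 H:2 S:1
  CH2 → C:1 H:2
  CH(C6H5) → C:7 H:6
  CH(Cl) → C:1 H:1 Cl:1
  CH2SH → C:1 H:3 S:1
Element totals:
  C: 12
  H: 16
  Cl: 2
  S: 2
Molecular formula: C12H16Cl2S2.
  M = 12(12.011) + 16(1.008) + 2(35.45) + 2(32.06)
    = 144.132 + 16.128 + 70.900 + 64.120 = 295.280

295.28 g/mol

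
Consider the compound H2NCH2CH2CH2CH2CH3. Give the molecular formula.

Atom tally by fragment:
  H2NCH2 → C:1 H:4 N:1
  CH2 → C:1 H:2
  CH2 → C:1 H:2
  CH2 → C:1 H:2
  CH3 → C:1 H:3
Element totals:
  C: 5
  H: 13
  N: 1

C5H13N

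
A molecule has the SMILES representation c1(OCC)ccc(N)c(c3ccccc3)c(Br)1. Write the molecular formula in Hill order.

C14H14BrNO

Atom tally by fragment:
  benzene ring core → C:6 H:6
  (− 4 ring H displaced by substituents)
  + OC2H5 → C:2 H:5 O:1
  + NH2 → N:1 H:2
  + C6H5 → C:6 H:5
  + Br → Br:1
Element totals:
  C: 14
  H: 14
  Br: 1
  N: 1
  O: 1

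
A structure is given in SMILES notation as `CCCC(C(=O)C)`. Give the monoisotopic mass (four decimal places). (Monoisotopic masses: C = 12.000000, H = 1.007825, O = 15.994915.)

100.0888

Atom tally by fragment:
  CH3 → C:1 H:3
  CH2 → C:1 H:2
  CH2 → C:1 H:2
  CH2COCH3 → C:3 H:5 O:1
Element totals:
  C: 6
  H: 12
  O: 1
Molecular formula: C6H12O.
  M = 6(12.0) + 12(1.007825) + 15.994915
    = 72.000000 + 12.093900 + 15.994915 = 100.088815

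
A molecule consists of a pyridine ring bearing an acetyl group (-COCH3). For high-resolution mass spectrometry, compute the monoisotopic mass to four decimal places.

Atom tally by fragment:
  pyridine ring core → C:5 H:5 N:1
  (− 1 ring H displaced by substituents)
  + COCH3 → C:2 H:3 O:1
Element totals:
  C: 7
  H: 7
  N: 1
  O: 1
Molecular formula: C7H7NO.
  M = 7(12.0) + 7(1.007825) + 14.003074 + 15.994915
    = 84.000000 + 7.054775 + 14.003074 + 15.994915 = 121.052764

121.0528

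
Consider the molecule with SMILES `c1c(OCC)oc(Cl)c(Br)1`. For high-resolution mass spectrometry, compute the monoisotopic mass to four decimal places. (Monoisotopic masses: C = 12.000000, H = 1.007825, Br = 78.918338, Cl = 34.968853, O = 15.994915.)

223.9240

Atom tally by fragment:
  furan ring core → C:4 H:4 O:1
  (− 3 ring H displaced by substituents)
  + OC2H5 → C:2 H:5 O:1
  + Cl → Cl:1
  + Br → Br:1
Element totals:
  C: 6
  H: 6
  Br: 1
  Cl: 1
  O: 2
Molecular formula: C6H6BrClO2.
  M = 6(12.0) + 6(1.007825) + 78.918338 + 34.968853 + 2(15.994915)
    = 72.000000 + 6.046950 + 78.918338 + 34.968853 + 31.989830 = 223.923971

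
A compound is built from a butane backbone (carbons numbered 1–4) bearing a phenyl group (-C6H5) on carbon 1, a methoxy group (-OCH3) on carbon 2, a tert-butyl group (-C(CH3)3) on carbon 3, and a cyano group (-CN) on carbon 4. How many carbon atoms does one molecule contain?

Atom tally by fragment:
  C6H5CH2 → C:7 H:7
  CH(OCH3) → C:2 H:4 O:1
  CH(C(CH3)3) → C:5 H:10
  CH2CN → C:2 H:2 N:1
Element totals:
  C: 16
  H: 23
  N: 1
  O: 1

16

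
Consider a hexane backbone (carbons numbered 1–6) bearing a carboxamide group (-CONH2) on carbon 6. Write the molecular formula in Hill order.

Atom tally by fragment:
  CH3 → C:1 H:3
  CH2 → C:1 H:2
  CH2 → C:1 H:2
  CH2 → C:1 H:2
  CH2 → C:1 H:2
  CH2CONH2 → C:2 H:4 O:1 N:1
Element totals:
  C: 7
  H: 15
  N: 1
  O: 1

C7H15NO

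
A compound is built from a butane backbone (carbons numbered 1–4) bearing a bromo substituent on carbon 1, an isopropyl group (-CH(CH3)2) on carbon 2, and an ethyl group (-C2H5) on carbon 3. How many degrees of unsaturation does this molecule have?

0

Atom tally by fragment:
  BrCH2 → C:1 H:2 Br:1
  CH(CH(CH3)2) → C:4 H:8
  CH(C2H5) → C:3 H:6
  CH3 → C:1 H:3
Element totals:
  C: 9
  H: 19
  Br: 1
Molecular formula: C9H19Br.
DoU = (2C + 2 + N − H − X) / 2 = (2·9 + 2 + 0 − 19 − 1) / 2 = 0.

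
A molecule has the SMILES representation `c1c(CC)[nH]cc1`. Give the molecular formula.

C6H9N

Atom tally by fragment:
  pyrrole ring core → C:4 H:5 N:1
  (− 1 ring H displaced by substituents)
  + C2H5 → C:2 H:5
Element totals:
  C: 6
  H: 9
  N: 1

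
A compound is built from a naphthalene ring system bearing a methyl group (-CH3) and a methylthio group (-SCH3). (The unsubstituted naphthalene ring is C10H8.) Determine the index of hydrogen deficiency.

7

Atom tally by fragment:
  naphthalene ring system core → C:10 H:8
  (− 2 ring H displaced by substituents)
  + CH3 → C:1 H:3
  + SCH3 → C:1 H:3 S:1
Element totals:
  C: 12
  H: 12
  S: 1
Molecular formula: C12H12S.
DoU = (2C + 2 + N − H − X) / 2 = (2·12 + 2 + 0 − 12 − 0) / 2 = 7.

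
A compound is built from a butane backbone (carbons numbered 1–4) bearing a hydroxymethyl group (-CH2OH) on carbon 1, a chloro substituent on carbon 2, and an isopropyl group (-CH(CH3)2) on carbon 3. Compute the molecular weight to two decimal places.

Atom tally by fragment:
  HOCH2CH2 → C:2 H:5 O:1
  CH(Cl) → C:1 H:1 Cl:1
  CH(CH(CH3)2) → C:4 H:8
  CH3 → C:1 H:3
Element totals:
  C: 8
  H: 17
  Cl: 1
  O: 1
Molecular formula: C8H17ClO.
  M = 8(12.011) + 17(1.008) + 35.45 + 15.999
    = 96.088 + 17.136 + 35.450 + 15.999 = 164.673

164.67 g/mol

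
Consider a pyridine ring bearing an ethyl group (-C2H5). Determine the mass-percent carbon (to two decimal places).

Atom tally by fragment:
  pyridine ring core → C:5 H:5 N:1
  (− 1 ring H displaced by substituents)
  + C2H5 → C:2 H:5
Element totals:
  C: 7
  H: 9
  N: 1
Molecular formula: C7H9N.
Molar mass = 107.156 g/mol.
Mass from C: 7 × 12.011 = 84.077 g/mol.
%C = 84.077 / 107.156 × 100 = 78.46%.

78.46%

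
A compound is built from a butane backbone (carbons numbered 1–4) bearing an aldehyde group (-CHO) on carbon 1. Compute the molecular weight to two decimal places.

Atom tally by fragment:
  OHCCH2 → C:2 H:3 O:1
  CH2 → C:1 H:2
  CH2 → C:1 H:2
  CH3 → C:1 H:3
Element totals:
  C: 5
  H: 10
  O: 1
Molecular formula: C5H10O.
  M = 5(12.011) + 10(1.008) + 15.999
    = 60.055 + 10.080 + 15.999 = 86.134

86.13 g/mol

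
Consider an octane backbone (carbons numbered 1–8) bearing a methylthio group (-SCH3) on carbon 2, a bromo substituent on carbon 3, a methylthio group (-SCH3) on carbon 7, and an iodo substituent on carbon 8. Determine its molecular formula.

C10H20BrIS2

Atom tally by fragment:
  CH3 → C:1 H:3
  CH(SCH3) → C:2 H:4 S:1
  CH(Br) → C:1 H:1 Br:1
  CH2 → C:1 H:2
  CH2 → C:1 H:2
  CH2 → C:1 H:2
  CH(SCH3) → C:2 H:4 S:1
  CH2I → C:1 H:2 I:1
Element totals:
  C: 10
  H: 20
  Br: 1
  I: 1
  S: 2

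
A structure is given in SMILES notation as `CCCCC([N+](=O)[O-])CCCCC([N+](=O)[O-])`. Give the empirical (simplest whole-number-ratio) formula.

C5H10NO2

Atom tally by fragment:
  CH3 → C:1 H:3
  CH2 → C:1 H:2
  CH2 → C:1 H:2
  CH2 → C:1 H:2
  CH(NO2) → C:1 H:1 N:1 O:2
  CH2 → C:1 H:2
  CH2 → C:1 H:2
  CH2 → C:1 H:2
  CH2 → C:1 H:2
  CH2NO2 → C:1 H:2 N:1 O:2
Element totals:
  C: 10
  H: 20
  N: 2
  O: 4
Molecular formula: C10H20N2O4.
gcd of subscripts = 2; dividing each by 2:
  C: 10/2 = 5
  H: 20/2 = 10
  N: 2/2 = 1
  O: 4/2 = 2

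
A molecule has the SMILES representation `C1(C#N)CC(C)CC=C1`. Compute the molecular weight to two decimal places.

121.18 g/mol

Atom tally by fragment:
  cyclohexene ring core → C:6 H:10
  (− 2 ring H displaced by substituents)
  + CN → C:1 N:1
  + CH3 → C:1 H:3
Element totals:
  C: 8
  H: 11
  N: 1
Molecular formula: C8H11N.
  M = 8(12.011) + 11(1.008) + 14.007
    = 96.088 + 11.088 + 14.007 = 121.183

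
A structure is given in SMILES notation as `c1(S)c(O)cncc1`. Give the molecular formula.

Atom tally by fragment:
  pyridine ring core → C:5 H:5 N:1
  (− 2 ring H displaced by substituents)
  + SH → S:1 H:1
  + OH → O:1 H:1
Element totals:
  C: 5
  H: 5
  N: 1
  O: 1
  S: 1

C5H5NOS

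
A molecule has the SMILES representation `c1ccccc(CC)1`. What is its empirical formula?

C4H5

Atom tally by fragment:
  benzene ring core → C:6 H:6
  (− 1 ring H displaced by substituents)
  + C2H5 → C:2 H:5
Element totals:
  C: 8
  H: 10
Molecular formula: C8H10.
gcd of subscripts = 2; dividing each by 2:
  C: 8/2 = 4
  H: 10/2 = 5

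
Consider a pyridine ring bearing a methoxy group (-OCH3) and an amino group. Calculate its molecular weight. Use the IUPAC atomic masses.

Atom tally by fragment:
  pyridine ring core → C:5 H:5 N:1
  (− 2 ring H displaced by substituents)
  + OCH3 → C:1 H:3 O:1
  + NH2 → N:1 H:2
Element totals:
  C: 6
  H: 8
  N: 2
  O: 1
Molecular formula: C6H8N2O.
  M = 6(12.011) + 8(1.008) + 2(14.007) + 15.999
    = 72.066 + 8.064 + 28.014 + 15.999 = 124.143

124.14 g/mol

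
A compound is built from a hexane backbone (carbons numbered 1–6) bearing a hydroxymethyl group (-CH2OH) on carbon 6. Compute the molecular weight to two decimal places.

116.20 g/mol

Atom tally by fragment:
  CH3 → C:1 H:3
  CH2 → C:1 H:2
  CH2 → C:1 H:2
  CH2 → C:1 H:2
  CH2 → C:1 H:2
  CH2CH2OH → C:2 H:5 O:1
Element totals:
  C: 7
  H: 16
  O: 1
Molecular formula: C7H16O.
  M = 7(12.011) + 16(1.008) + 15.999
    = 84.077 + 16.128 + 15.999 = 116.204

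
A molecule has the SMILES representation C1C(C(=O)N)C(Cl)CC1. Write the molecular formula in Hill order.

C6H10ClNO

Atom tally by fragment:
  cyclopentane ring core → C:5 H:10
  (− 2 ring H displaced by substituents)
  + CONH2 → C:1 H:2 O:1 N:1
  + Cl → Cl:1
Element totals:
  C: 6
  H: 10
  Cl: 1
  N: 1
  O: 1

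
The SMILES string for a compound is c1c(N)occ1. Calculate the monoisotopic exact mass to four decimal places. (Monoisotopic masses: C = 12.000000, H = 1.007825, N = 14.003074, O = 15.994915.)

Atom tally by fragment:
  furan ring core → C:4 H:4 O:1
  (− 1 ring H displaced by substituents)
  + NH2 → N:1 H:2
Element totals:
  C: 4
  H: 5
  N: 1
  O: 1
Molecular formula: C4H5NO.
  M = 4(12.0) + 5(1.007825) + 14.003074 + 15.994915
    = 48.000000 + 5.039125 + 14.003074 + 15.994915 = 83.037114

83.0371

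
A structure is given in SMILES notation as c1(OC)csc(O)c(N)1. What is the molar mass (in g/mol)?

Atom tally by fragment:
  thiophene ring core → C:4 H:4 S:1
  (− 3 ring H displaced by substituents)
  + OCH3 → C:1 H:3 O:1
  + OH → O:1 H:1
  + NH2 → N:1 H:2
Element totals:
  C: 5
  H: 7
  N: 1
  O: 2
  S: 1
Molecular formula: C5H7NO2S.
  M = 5(12.011) + 7(1.008) + 14.007 + 2(15.999) + 32.06
    = 60.055 + 7.056 + 14.007 + 31.998 + 32.060 = 145.176

145.18 g/mol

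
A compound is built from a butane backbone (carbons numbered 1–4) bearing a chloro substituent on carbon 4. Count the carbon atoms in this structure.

4

Atom tally by fragment:
  CH3 → C:1 H:3
  CH2 → C:1 H:2
  CH2 → C:1 H:2
  CH2Cl → C:1 H:2 Cl:1
Element totals:
  C: 4
  H: 9
  Cl: 1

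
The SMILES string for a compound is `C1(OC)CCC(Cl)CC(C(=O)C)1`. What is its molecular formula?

Atom tally by fragment:
  cyclohexane ring core → C:6 H:12
  (− 3 ring H displaced by substituents)
  + OCH3 → C:1 H:3 O:1
  + Cl → Cl:1
  + COCH3 → C:2 H:3 O:1
Element totals:
  C: 9
  H: 15
  Cl: 1
  O: 2

C9H15ClO2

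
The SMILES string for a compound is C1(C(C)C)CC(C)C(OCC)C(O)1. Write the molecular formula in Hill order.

Atom tally by fragment:
  cyclopentane ring core → C:5 H:10
  (− 4 ring H displaced by substituents)
  + CH(CH3)2 → C:3 H:7
  + CH3 → C:1 H:3
  + OC2H5 → C:2 H:5 O:1
  + OH → O:1 H:1
Element totals:
  C: 11
  H: 22
  O: 2

C11H22O2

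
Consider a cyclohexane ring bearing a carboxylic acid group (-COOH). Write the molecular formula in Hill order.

C7H12O2

Atom tally by fragment:
  cyclohexane ring core → C:6 H:12
  (− 1 ring H displaced by substituents)
  + COOH → C:1 H:1 O:2
Element totals:
  C: 7
  H: 12
  O: 2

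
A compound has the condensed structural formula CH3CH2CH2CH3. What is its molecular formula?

C4H10

Element totals:
  C: 4
  H: 10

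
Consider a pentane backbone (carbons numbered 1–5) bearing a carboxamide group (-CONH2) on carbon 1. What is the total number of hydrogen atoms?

13

Atom tally by fragment:
  H2NOCCH2 → C:2 H:4 O:1 N:1
  CH2 → C:1 H:2
  CH2 → C:1 H:2
  CH2 → C:1 H:2
  CH3 → C:1 H:3
Element totals:
  C: 6
  H: 13
  N: 1
  O: 1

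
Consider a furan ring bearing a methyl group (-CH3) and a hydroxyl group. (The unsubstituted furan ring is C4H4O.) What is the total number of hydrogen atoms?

6

Atom tally by fragment:
  furan ring core → C:4 H:4 O:1
  (− 2 ring H displaced by substituents)
  + CH3 → C:1 H:3
  + OH → O:1 H:1
Element totals:
  C: 5
  H: 6
  O: 2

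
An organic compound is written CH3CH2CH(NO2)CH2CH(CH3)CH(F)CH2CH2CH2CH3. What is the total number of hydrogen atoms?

Atom tally by fragment:
  CH3 → C:1 H:3
  CH2 → C:1 H:2
  CH(NO2) → C:1 H:1 N:1 O:2
  CH2 → C:1 H:2
  CH(CH3) → C:2 H:4
  CH(F) → C:1 H:1 F:1
  CH2 → C:1 H:2
  CH2 → C:1 H:2
  CH2 → C:1 H:2
  CH3 → C:1 H:3
Element totals:
  C: 11
  H: 22
  F: 1
  N: 1
  O: 2

22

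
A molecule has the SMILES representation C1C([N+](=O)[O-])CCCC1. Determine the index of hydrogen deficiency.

2

Atom tally by fragment:
  cyclohexane ring core → C:6 H:12
  (− 1 ring H displaced by substituents)
  + NO2 → N:1 O:2
Element totals:
  C: 6
  H: 11
  N: 1
  O: 2
Molecular formula: C6H11NO2.
DoU = (2C + 2 + N − H − X) / 2 = (2·6 + 2 + 1 − 11 − 0) / 2 = 2.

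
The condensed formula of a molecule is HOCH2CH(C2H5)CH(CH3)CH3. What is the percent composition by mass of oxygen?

13.77%

Element totals:
  C: 7
  H: 16
  O: 1
Molecular formula: C7H16O.
Molar mass = 116.204 g/mol.
Mass from O: 1 × 15.999 = 15.999 g/mol.
%O = 15.999 / 116.204 × 100 = 13.77%.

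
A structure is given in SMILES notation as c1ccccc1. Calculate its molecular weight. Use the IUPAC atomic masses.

78.11 g/mol

Atom tally by fragment:
  benzene ring core → C:6 H:6
Element totals:
  C: 6
  H: 6
Molecular formula: C6H6.
  M = 6(12.011) + 6(1.008)
    = 72.066 + 6.048 = 78.114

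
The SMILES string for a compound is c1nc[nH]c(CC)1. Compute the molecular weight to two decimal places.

96.13 g/mol

Atom tally by fragment:
  imidazole ring core → C:3 H:4 N:2
  (− 1 ring H displaced by substituents)
  + C2H5 → C:2 H:5
Element totals:
  C: 5
  H: 8
  N: 2
Molecular formula: C5H8N2.
  M = 5(12.011) + 8(1.008) + 2(14.007)
    = 60.055 + 8.064 + 28.014 = 96.133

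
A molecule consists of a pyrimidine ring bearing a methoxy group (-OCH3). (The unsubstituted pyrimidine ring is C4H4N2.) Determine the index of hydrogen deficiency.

4

Atom tally by fragment:
  pyrimidine ring core → C:4 H:4 N:2
  (− 1 ring H displaced by substituents)
  + OCH3 → C:1 H:3 O:1
Element totals:
  C: 5
  H: 6
  N: 2
  O: 1
Molecular formula: C5H6N2O.
DoU = (2C + 2 + N − H − X) / 2 = (2·5 + 2 + 2 − 6 − 0) / 2 = 4.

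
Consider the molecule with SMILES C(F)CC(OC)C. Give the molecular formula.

Atom tally by fragment:
  FCH2 → C:1 H:2 F:1
  CH2 → C:1 H:2
  CH(OCH3) → C:2 H:4 O:1
  CH3 → C:1 H:3
Element totals:
  C: 5
  H: 11
  F: 1
  O: 1

C5H11FO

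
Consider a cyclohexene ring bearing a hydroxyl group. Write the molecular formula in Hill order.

C6H10O

Atom tally by fragment:
  cyclohexene ring core → C:6 H:10
  (− 1 ring H displaced by substituents)
  + OH → O:1 H:1
Element totals:
  C: 6
  H: 10
  O: 1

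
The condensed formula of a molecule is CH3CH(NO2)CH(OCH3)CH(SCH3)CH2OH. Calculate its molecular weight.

Element totals:
  C: 7
  H: 15
  N: 1
  O: 4
  S: 1
Molecular formula: C7H15NO4S.
  M = 7(12.011) + 15(1.008) + 14.007 + 4(15.999) + 32.06
    = 84.077 + 15.120 + 14.007 + 63.996 + 32.060 = 209.260

209.26 g/mol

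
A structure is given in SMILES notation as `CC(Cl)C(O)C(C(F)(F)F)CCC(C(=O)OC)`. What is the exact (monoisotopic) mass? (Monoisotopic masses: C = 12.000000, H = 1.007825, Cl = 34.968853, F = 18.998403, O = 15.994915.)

Atom tally by fragment:
  CH3 → C:1 H:3
  CH(Cl) → C:1 H:1 Cl:1
  CH(OH) → C:1 H:2 O:1
  CH(CF3) → C:2 H:1 F:3
  CH2 → C:1 H:2
  CH2 → C:1 H:2
  CH2COOCH3 → C:3 H:5 O:2
Element totals:
  C: 10
  H: 16
  Cl: 1
  F: 3
  O: 3
Molecular formula: C10H16ClF3O3.
  M = 10(12.0) + 16(1.007825) + 34.968853 + 3(18.998403) + 3(15.994915)
    = 120.000000 + 16.125200 + 34.968853 + 56.995209 + 47.984745 = 276.074007

276.0740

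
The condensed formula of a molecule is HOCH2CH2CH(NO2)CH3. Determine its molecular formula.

C4H9NO3

Atom tally by fragment:
  HOCH2CH2 → C:2 H:5 O:1
  CH(NO2) → C:1 H:1 N:1 O:2
  CH3 → C:1 H:3
Element totals:
  C: 4
  H: 9
  N: 1
  O: 3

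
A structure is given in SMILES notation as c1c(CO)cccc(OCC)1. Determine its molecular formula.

Atom tally by fragment:
  benzene ring core → C:6 H:6
  (− 2 ring H displaced by substituents)
  + CH2OH → C:1 H:3 O:1
  + OC2H5 → C:2 H:5 O:1
Element totals:
  C: 9
  H: 12
  O: 2

C9H12O2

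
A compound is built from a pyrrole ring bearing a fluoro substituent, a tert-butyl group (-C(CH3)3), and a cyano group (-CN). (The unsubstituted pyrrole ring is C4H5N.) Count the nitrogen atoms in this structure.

2

Atom tally by fragment:
  pyrrole ring core → C:4 H:5 N:1
  (− 3 ring H displaced by substituents)
  + F → F:1
  + C(CH3)3 → C:4 H:9
  + CN → C:1 N:1
Element totals:
  C: 9
  H: 11
  F: 1
  N: 2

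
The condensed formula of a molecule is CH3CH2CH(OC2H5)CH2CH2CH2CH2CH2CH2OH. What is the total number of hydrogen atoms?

24

Atom tally by fragment:
  CH3 → C:1 H:3
  CH2 → C:1 H:2
  CH(OC2H5) → C:3 H:6 O:1
  CH2 → C:1 H:2
  CH2 → C:1 H:2
  CH2 → C:1 H:2
  CH2 → C:1 H:2
  CH2CH2OH → C:2 H:5 O:1
Element totals:
  C: 11
  H: 24
  O: 2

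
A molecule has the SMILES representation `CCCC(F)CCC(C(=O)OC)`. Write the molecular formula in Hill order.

C9H17FO2

Atom tally by fragment:
  CH3 → C:1 H:3
  CH2 → C:1 H:2
  CH2 → C:1 H:2
  CH(F) → C:1 H:1 F:1
  CH2 → C:1 H:2
  CH2 → C:1 H:2
  CH2COOCH3 → C:3 H:5 O:2
Element totals:
  C: 9
  H: 17
  F: 1
  O: 2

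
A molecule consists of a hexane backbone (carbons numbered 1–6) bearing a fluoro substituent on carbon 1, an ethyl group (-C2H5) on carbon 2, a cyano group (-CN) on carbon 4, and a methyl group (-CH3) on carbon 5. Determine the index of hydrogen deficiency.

Atom tally by fragment:
  FCH2 → C:1 H:2 F:1
  CH(C2H5) → C:3 H:6
  CH2 → C:1 H:2
  CH(CN) → C:2 H:1 N:1
  CH(CH3) → C:2 H:4
  CH3 → C:1 H:3
Element totals:
  C: 10
  H: 18
  F: 1
  N: 1
Molecular formula: C10H18FN.
DoU = (2C + 2 + N − H − X) / 2 = (2·10 + 2 + 1 − 18 − 1) / 2 = 2.

2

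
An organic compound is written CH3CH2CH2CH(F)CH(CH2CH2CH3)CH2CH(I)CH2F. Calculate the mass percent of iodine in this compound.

Element totals:
  C: 11
  H: 21
  F: 2
  I: 1
Molecular formula: C11H21F2I.
Molar mass = 318.189 g/mol.
Mass from I: 1 × 126.904 = 126.904 g/mol.
%I = 126.904 / 318.189 × 100 = 39.88%.

39.88%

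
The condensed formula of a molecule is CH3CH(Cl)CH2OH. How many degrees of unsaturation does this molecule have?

0

Atom tally by fragment:
  CH3 → C:1 H:3
  CH(Cl) → C:1 H:1 Cl:1
  CH2OH → C:1 H:3 O:1
Element totals:
  C: 3
  H: 7
  Cl: 1
  O: 1
Molecular formula: C3H7ClO.
DoU = (2C + 2 + N − H − X) / 2 = (2·3 + 2 + 0 − 7 − 1) / 2 = 0.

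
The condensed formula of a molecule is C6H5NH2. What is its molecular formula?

Element totals:
  C: 6
  H: 7
  N: 1

C6H7N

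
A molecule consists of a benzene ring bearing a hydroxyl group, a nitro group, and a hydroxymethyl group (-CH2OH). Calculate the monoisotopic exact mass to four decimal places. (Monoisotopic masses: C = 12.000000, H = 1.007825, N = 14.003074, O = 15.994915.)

169.0375

Atom tally by fragment:
  benzene ring core → C:6 H:6
  (− 3 ring H displaced by substituents)
  + OH → O:1 H:1
  + NO2 → N:1 O:2
  + CH2OH → C:1 H:3 O:1
Element totals:
  C: 7
  H: 7
  N: 1
  O: 4
Molecular formula: C7H7NO4.
  M = 7(12.0) + 7(1.007825) + 14.003074 + 4(15.994915)
    = 84.000000 + 7.054775 + 14.003074 + 63.979660 = 169.037509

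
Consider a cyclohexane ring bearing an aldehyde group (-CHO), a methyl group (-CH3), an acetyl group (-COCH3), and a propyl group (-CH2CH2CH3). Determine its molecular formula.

C13H22O2

Atom tally by fragment:
  cyclohexane ring core → C:6 H:12
  (− 4 ring H displaced by substituents)
  + CHO → C:1 H:1 O:1
  + CH3 → C:1 H:3
  + COCH3 → C:2 H:3 O:1
  + CH2CH2CH3 → C:3 H:7
Element totals:
  C: 13
  H: 22
  O: 2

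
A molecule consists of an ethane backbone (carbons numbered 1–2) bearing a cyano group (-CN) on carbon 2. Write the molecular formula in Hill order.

C3H5N

Atom tally by fragment:
  CH3 → C:1 H:3
  CH2CN → C:2 H:2 N:1
Element totals:
  C: 3
  H: 5
  N: 1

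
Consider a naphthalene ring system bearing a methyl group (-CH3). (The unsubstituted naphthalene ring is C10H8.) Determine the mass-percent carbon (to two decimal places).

Atom tally by fragment:
  naphthalene ring system core → C:10 H:8
  (− 1 ring H displaced by substituents)
  + CH3 → C:1 H:3
Element totals:
  C: 11
  H: 10
Molecular formula: C11H10.
Molar mass = 142.201 g/mol.
Mass from C: 11 × 12.011 = 132.121 g/mol.
%C = 132.121 / 142.201 × 100 = 92.91%.

92.91%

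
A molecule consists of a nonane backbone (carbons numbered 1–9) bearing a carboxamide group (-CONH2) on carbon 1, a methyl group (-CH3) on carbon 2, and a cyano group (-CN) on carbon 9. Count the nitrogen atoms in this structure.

2

Atom tally by fragment:
  H2NOCCH2 → C:2 H:4 O:1 N:1
  CH(CH3) → C:2 H:4
  CH2 → C:1 H:2
  CH2 → C:1 H:2
  CH2 → C:1 H:2
  CH2 → C:1 H:2
  CH2 → C:1 H:2
  CH2 → C:1 H:2
  CH2CN → C:2 H:2 N:1
Element totals:
  C: 12
  H: 22
  N: 2
  O: 1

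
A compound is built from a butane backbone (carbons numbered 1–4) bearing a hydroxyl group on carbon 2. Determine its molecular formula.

Atom tally by fragment:
  CH3 → C:1 H:3
  CH(OH) → C:1 H:2 O:1
  CH2 → C:1 H:2
  CH3 → C:1 H:3
Element totals:
  C: 4
  H: 10
  O: 1

C4H10O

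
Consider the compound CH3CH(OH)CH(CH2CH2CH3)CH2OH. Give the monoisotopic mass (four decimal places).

132.1150

Atom tally by fragment:
  CH3 → C:1 H:3
  CH(OH) → C:1 H:2 O:1
  CH(CH2CH2CH3) → C:4 H:8
  CH2OH → C:1 H:3 O:1
Element totals:
  C: 7
  H: 16
  O: 2
Molecular formula: C7H16O2.
  M = 7(12.0) + 16(1.007825) + 2(15.994915)
    = 84.000000 + 16.125200 + 31.989830 = 132.115030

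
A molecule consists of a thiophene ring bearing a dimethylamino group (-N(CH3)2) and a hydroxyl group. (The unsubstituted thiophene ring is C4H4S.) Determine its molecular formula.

Atom tally by fragment:
  thiophene ring core → C:4 H:4 S:1
  (− 2 ring H displaced by substituents)
  + N(CH3)2 → N:1 C:2 H:6
  + OH → O:1 H:1
Element totals:
  C: 6
  H: 9
  N: 1
  O: 1
  S: 1

C6H9NOS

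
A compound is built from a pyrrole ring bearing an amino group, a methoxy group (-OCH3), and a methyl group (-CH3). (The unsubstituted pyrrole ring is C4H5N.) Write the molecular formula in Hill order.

Atom tally by fragment:
  pyrrole ring core → C:4 H:5 N:1
  (− 3 ring H displaced by substituents)
  + NH2 → N:1 H:2
  + OCH3 → C:1 H:3 O:1
  + CH3 → C:1 H:3
Element totals:
  C: 6
  H: 10
  N: 2
  O: 1

C6H10N2O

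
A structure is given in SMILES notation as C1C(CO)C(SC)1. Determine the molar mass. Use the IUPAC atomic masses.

118.19 g/mol

Atom tally by fragment:
  cyclopropane ring core → C:3 H:6
  (− 2 ring H displaced by substituents)
  + CH2OH → C:1 H:3 O:1
  + SCH3 → C:1 H:3 S:1
Element totals:
  C: 5
  H: 10
  O: 1
  S: 1
Molecular formula: C5H10OS.
  M = 5(12.011) + 10(1.008) + 15.999 + 32.06
    = 60.055 + 10.080 + 15.999 + 32.060 = 118.194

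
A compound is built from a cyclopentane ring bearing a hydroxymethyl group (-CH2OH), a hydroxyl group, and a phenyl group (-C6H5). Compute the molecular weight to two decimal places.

192.26 g/mol

Atom tally by fragment:
  cyclopentane ring core → C:5 H:10
  (− 3 ring H displaced by substituents)
  + CH2OH → C:1 H:3 O:1
  + OH → O:1 H:1
  + C6H5 → C:6 H:5
Element totals:
  C: 12
  H: 16
  O: 2
Molecular formula: C12H16O2.
  M = 12(12.011) + 16(1.008) + 2(15.999)
    = 144.132 + 16.128 + 31.998 = 192.258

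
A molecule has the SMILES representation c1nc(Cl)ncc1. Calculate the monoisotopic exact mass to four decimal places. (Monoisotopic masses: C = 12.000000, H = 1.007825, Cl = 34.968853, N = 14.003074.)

113.9985

Atom tally by fragment:
  pyrimidine ring core → C:4 H:4 N:2
  (− 1 ring H displaced by substituents)
  + Cl → Cl:1
Element totals:
  C: 4
  H: 3
  Cl: 1
  N: 2
Molecular formula: C4H3ClN2.
  M = 4(12.0) + 3(1.007825) + 34.968853 + 2(14.003074)
    = 48.000000 + 3.023475 + 34.968853 + 28.006148 = 113.998476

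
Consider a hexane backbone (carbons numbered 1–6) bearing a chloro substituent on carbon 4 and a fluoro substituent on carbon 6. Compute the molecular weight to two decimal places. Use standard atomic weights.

Atom tally by fragment:
  CH3 → C:1 H:3
  CH2 → C:1 H:2
  CH2 → C:1 H:2
  CH(Cl) → C:1 H:1 Cl:1
  CH2 → C:1 H:2
  CH2F → C:1 H:2 F:1
Element totals:
  C: 6
  H: 12
  Cl: 1
  F: 1
Molecular formula: C6H12ClF.
  M = 6(12.011) + 12(1.008) + 35.45 + 18.998
    = 72.066 + 12.096 + 35.450 + 18.998 = 138.610

138.61 g/mol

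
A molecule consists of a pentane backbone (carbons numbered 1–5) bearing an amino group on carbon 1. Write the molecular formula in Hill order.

C5H13N

Atom tally by fragment:
  H2NCH2 → C:1 H:4 N:1
  CH2 → C:1 H:2
  CH2 → C:1 H:2
  CH2 → C:1 H:2
  CH3 → C:1 H:3
Element totals:
  C: 5
  H: 13
  N: 1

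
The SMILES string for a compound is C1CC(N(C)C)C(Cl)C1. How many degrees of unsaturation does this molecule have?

Atom tally by fragment:
  cyclopentane ring core → C:5 H:10
  (− 2 ring H displaced by substituents)
  + N(CH3)2 → N:1 C:2 H:6
  + Cl → Cl:1
Element totals:
  C: 7
  H: 14
  Cl: 1
  N: 1
Molecular formula: C7H14ClN.
DoU = (2C + 2 + N − H − X) / 2 = (2·7 + 2 + 1 − 14 − 1) / 2 = 1.

1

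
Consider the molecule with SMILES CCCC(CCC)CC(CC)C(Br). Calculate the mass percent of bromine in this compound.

32.06%

Atom tally by fragment:
  CH3 → C:1 H:3
  CH2 → C:1 H:2
  CH2 → C:1 H:2
  CH(CH2CH2CH3) → C:4 H:8
  CH2 → C:1 H:2
  CH(C2H5) → C:3 H:6
  CH2Br → C:1 H:2 Br:1
Element totals:
  C: 12
  H: 25
  Br: 1
Molecular formula: C12H25Br.
Molar mass = 249.236 g/mol.
Mass from Br: 1 × 79.904 = 79.904 g/mol.
%Br = 79.904 / 249.236 × 100 = 32.06%.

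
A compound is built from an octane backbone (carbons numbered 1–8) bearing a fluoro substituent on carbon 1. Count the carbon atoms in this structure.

8

Atom tally by fragment:
  FCH2 → C:1 H:2 F:1
  CH2 → C:1 H:2
  CH2 → C:1 H:2
  CH2 → C:1 H:2
  CH2 → C:1 H:2
  CH2 → C:1 H:2
  CH2 → C:1 H:2
  CH3 → C:1 H:3
Element totals:
  C: 8
  H: 17
  F: 1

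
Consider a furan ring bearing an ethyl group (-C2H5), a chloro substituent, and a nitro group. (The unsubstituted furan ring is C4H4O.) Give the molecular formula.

C6H6ClNO3

Atom tally by fragment:
  furan ring core → C:4 H:4 O:1
  (− 3 ring H displaced by substituents)
  + C2H5 → C:2 H:5
  + Cl → Cl:1
  + NO2 → N:1 O:2
Element totals:
  C: 6
  H: 6
  Cl: 1
  N: 1
  O: 3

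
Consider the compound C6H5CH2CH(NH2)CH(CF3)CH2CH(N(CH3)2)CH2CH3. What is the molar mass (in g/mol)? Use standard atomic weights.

302.38 g/mol

Atom tally by fragment:
  C6H5CH2 → C:7 H:7
  CH(NH2) → C:1 H:3 N:1
  CH(CF3) → C:2 H:1 F:3
  CH2 → C:1 H:2
  CH(N(CH3)2) → C:3 H:7 N:1
  CH2 → C:1 H:2
  CH3 → C:1 H:3
Element totals:
  C: 16
  H: 25
  F: 3
  N: 2
Molecular formula: C16H25F3N2.
  M = 16(12.011) + 25(1.008) + 3(18.998) + 2(14.007)
    = 192.176 + 25.200 + 56.994 + 28.014 = 302.384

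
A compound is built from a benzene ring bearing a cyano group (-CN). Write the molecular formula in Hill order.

Atom tally by fragment:
  benzene ring core → C:6 H:6
  (− 1 ring H displaced by substituents)
  + CN → C:1 N:1
Element totals:
  C: 7
  H: 5
  N: 1

C7H5N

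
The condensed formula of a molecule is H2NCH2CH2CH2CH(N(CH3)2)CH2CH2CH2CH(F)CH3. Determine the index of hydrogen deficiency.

0

Element totals:
  C: 11
  H: 25
  F: 1
  N: 2
Molecular formula: C11H25FN2.
DoU = (2C + 2 + N − H − X) / 2 = (2·11 + 2 + 2 − 25 − 1) / 2 = 0.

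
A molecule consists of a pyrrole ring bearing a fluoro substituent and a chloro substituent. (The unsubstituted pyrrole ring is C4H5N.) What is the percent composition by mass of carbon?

Atom tally by fragment:
  pyrrole ring core → C:4 H:5 N:1
  (− 2 ring H displaced by substituents)
  + F → F:1
  + Cl → Cl:1
Element totals:
  C: 4
  H: 3
  Cl: 1
  F: 1
  N: 1
Molecular formula: C4H3ClFN.
Molar mass = 119.523 g/mol.
Mass from C: 4 × 12.011 = 48.044 g/mol.
%C = 48.044 / 119.523 × 100 = 40.20%.

40.20%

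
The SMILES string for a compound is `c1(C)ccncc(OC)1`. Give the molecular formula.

C7H9NO

Atom tally by fragment:
  pyridine ring core → C:5 H:5 N:1
  (− 2 ring H displaced by substituents)
  + CH3 → C:1 H:3
  + OCH3 → C:1 H:3 O:1
Element totals:
  C: 7
  H: 9
  N: 1
  O: 1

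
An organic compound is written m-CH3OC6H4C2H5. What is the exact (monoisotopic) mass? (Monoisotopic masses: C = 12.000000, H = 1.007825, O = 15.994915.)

136.0888

Atom tally by fragment:
  benzene ring core → C:6 H:6
  (− 2 ring H displaced by substituents)
  + OCH3 → C:1 H:3 O:1
  + C2H5 → C:2 H:5
Element totals:
  C: 9
  H: 12
  O: 1
Molecular formula: C9H12O.
  M = 9(12.0) + 12(1.007825) + 15.994915
    = 108.000000 + 12.093900 + 15.994915 = 136.088815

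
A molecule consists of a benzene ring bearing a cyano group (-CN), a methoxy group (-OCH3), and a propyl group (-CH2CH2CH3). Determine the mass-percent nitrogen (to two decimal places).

7.99%

Atom tally by fragment:
  benzene ring core → C:6 H:6
  (− 3 ring H displaced by substituents)
  + CN → C:1 N:1
  + OCH3 → C:1 H:3 O:1
  + CH2CH2CH3 → C:3 H:7
Element totals:
  C: 11
  H: 13
  N: 1
  O: 1
Molecular formula: C11H13NO.
Molar mass = 175.231 g/mol.
Mass from N: 1 × 14.007 = 14.007 g/mol.
%N = 14.007 / 175.231 × 100 = 7.99%.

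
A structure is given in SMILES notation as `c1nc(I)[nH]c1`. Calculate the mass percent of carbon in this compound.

Atom tally by fragment:
  imidazole ring core → C:3 H:4 N:2
  (− 1 ring H displaced by substituents)
  + I → I:1
Element totals:
  C: 3
  H: 3
  I: 1
  N: 2
Molecular formula: C3H3IN2.
Molar mass = 193.975 g/mol.
Mass from C: 3 × 12.011 = 36.033 g/mol.
%C = 36.033 / 193.975 × 100 = 18.58%.

18.58%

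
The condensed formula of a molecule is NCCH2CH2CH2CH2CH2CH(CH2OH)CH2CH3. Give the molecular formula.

Element totals:
  C: 10
  H: 19
  N: 1
  O: 1

C10H19NO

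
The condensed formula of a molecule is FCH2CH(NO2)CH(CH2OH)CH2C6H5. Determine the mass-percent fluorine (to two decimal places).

8.36%

Element totals:
  C: 11
  H: 14
  F: 1
  N: 1
  O: 3
Molecular formula: C11H14FNO3.
Molar mass = 227.235 g/mol.
Mass from F: 1 × 18.998 = 18.998 g/mol.
%F = 18.998 / 227.235 × 100 = 8.36%.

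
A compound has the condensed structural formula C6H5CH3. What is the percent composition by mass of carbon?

91.25%

Element totals:
  C: 7
  H: 8
Molecular formula: C7H8.
Molar mass = 92.141 g/mol.
Mass from C: 7 × 12.011 = 84.077 g/mol.
%C = 84.077 / 92.141 × 100 = 91.25%.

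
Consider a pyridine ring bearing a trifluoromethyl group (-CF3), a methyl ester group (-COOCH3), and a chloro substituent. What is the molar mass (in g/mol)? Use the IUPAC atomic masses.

Atom tally by fragment:
  pyridine ring core → C:5 H:5 N:1
  (− 3 ring H displaced by substituents)
  + CF3 → C:1 F:3
  + COOCH3 → C:2 H:3 O:2
  + Cl → Cl:1
Element totals:
  C: 8
  H: 5
  Cl: 1
  F: 3
  N: 1
  O: 2
Molecular formula: C8H5ClF3NO2.
  M = 8(12.011) + 5(1.008) + 35.45 + 3(18.998) + 14.007 + 2(15.999)
    = 96.088 + 5.040 + 35.450 + 56.994 + 14.007 + 31.998 = 239.577

239.58 g/mol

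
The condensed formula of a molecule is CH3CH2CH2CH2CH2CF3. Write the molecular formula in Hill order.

Element totals:
  C: 6
  H: 11
  F: 3

C6H11F3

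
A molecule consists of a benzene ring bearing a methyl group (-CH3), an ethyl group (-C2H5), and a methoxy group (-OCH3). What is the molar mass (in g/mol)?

Atom tally by fragment:
  benzene ring core → C:6 H:6
  (− 3 ring H displaced by substituents)
  + CH3 → C:1 H:3
  + C2H5 → C:2 H:5
  + OCH3 → C:1 H:3 O:1
Element totals:
  C: 10
  H: 14
  O: 1
Molecular formula: C10H14O.
  M = 10(12.011) + 14(1.008) + 15.999
    = 120.110 + 14.112 + 15.999 = 150.221

150.22 g/mol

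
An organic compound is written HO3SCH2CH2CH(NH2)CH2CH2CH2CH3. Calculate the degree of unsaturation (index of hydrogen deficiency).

Atom tally by fragment:
  HO3SCH2 → C:1 H:3 S:1 O:3
  CH2 → C:1 H:2
  CH(NH2) → C:1 H:3 N:1
  CH2 → C:1 H:2
  CH2 → C:1 H:2
  CH2 → C:1 H:2
  CH3 → C:1 H:3
Element totals:
  C: 7
  H: 17
  N: 1
  O: 3
  S: 1
Molecular formula: C7H17NO3S.
DoU = (2C + 2 + N − H − X) / 2 = (2·7 + 2 + 1 − 17 − 0) / 2 = 0.

0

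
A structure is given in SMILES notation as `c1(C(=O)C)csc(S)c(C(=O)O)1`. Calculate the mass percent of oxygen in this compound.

23.73%

Atom tally by fragment:
  thiophene ring core → C:4 H:4 S:1
  (− 3 ring H displaced by substituents)
  + COCH3 → C:2 H:3 O:1
  + SH → S:1 H:1
  + COOH → C:1 H:1 O:2
Element totals:
  C: 7
  H: 6
  O: 3
  S: 2
Molecular formula: C7H6O3S2.
Molar mass = 202.242 g/mol.
Mass from O: 3 × 15.999 = 47.997 g/mol.
%O = 47.997 / 202.242 × 100 = 23.73%.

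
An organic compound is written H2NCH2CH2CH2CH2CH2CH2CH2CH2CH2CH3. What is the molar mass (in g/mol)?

157.30 g/mol

Atom tally by fragment:
  H2NCH2 → C:1 H:4 N:1
  CH2 → C:1 H:2
  CH2 → C:1 H:2
  CH2 → C:1 H:2
  CH2 → C:1 H:2
  CH2 → C:1 H:2
  CH2 → C:1 H:2
  CH2 → C:1 H:2
  CH2 → C:1 H:2
  CH3 → C:1 H:3
Element totals:
  C: 10
  H: 23
  N: 1
Molecular formula: C10H23N.
  M = 10(12.011) + 23(1.008) + 14.007
    = 120.110 + 23.184 + 14.007 = 157.301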